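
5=5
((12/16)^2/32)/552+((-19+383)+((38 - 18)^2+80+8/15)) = 1193426989/1413120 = 844.53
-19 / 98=-0.19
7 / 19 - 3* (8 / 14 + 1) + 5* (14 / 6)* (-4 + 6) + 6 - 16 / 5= 43466 / 1995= 21.79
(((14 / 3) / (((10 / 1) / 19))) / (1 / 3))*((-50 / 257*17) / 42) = -1615 / 771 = -2.09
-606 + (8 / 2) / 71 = -43022 / 71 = -605.94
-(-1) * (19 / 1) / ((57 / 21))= 7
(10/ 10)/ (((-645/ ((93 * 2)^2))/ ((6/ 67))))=-4.80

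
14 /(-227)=-14 /227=-0.06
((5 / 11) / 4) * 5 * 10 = 125 / 22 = 5.68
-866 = -866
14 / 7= 2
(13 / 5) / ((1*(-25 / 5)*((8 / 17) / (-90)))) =1989 / 20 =99.45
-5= -5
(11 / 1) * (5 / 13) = 55 / 13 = 4.23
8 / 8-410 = -409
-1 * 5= -5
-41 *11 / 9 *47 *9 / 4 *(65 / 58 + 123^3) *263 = -601691307988661 / 232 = -2593497017192.50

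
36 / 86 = 18 / 43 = 0.42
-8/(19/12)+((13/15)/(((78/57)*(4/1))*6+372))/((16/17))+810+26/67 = 1892591792687/2350059840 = 805.34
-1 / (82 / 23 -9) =23 / 125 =0.18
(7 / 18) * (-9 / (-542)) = 7 / 1084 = 0.01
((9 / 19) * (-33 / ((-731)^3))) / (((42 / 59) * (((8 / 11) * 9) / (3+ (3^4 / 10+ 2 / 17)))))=13614073 / 141309928248160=0.00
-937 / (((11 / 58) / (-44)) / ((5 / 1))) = 1086920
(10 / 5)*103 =206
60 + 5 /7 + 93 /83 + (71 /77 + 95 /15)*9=812510 /6391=127.13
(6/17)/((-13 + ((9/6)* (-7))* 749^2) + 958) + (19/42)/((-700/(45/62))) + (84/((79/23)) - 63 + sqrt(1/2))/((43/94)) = -331671540378795203/3936281835675280 + 47* sqrt(2)/43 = -82.71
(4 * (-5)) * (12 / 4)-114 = -174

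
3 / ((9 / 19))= 6.33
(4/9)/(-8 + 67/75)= -100/1599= -0.06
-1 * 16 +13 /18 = -275 /18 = -15.28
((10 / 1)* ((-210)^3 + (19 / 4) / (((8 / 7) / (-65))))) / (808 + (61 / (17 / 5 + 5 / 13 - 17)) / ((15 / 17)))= -763721382165 / 6619952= -115366.60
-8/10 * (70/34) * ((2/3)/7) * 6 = -16/17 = -0.94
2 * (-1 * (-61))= 122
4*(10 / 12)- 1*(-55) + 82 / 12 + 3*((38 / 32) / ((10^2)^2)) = 65.17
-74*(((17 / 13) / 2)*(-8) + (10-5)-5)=5032 / 13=387.08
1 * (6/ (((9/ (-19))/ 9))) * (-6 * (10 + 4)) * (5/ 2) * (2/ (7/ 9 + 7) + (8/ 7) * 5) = 142956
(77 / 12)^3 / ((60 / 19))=8674127 / 103680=83.66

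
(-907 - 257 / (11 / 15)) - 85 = -14767 / 11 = -1342.45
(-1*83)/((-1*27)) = 83/27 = 3.07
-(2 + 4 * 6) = -26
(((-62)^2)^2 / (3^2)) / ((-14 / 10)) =-73881680 / 63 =-1172725.08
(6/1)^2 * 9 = 324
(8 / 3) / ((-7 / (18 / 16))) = -3 / 7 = -0.43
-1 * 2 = -2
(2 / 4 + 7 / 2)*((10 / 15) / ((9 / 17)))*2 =272 / 27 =10.07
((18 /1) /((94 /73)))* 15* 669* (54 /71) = 356021730 /3337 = 106689.16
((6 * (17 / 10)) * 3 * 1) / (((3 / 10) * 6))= 17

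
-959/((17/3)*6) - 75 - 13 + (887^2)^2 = 21046185614323/34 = 619005459244.79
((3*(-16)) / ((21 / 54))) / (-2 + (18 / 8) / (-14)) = 6912 / 121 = 57.12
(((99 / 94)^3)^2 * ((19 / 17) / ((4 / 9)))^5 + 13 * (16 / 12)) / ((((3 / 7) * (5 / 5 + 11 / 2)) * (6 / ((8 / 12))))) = 3255854233674014720256383 / 528092574167056859430912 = 6.17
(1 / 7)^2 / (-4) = -1 / 196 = -0.01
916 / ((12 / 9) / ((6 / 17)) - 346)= -2.68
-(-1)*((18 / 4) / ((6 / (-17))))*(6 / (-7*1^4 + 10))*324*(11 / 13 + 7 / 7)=-198288 / 13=-15252.92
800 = 800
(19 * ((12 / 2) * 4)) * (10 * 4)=18240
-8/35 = -0.23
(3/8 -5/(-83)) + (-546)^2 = 197949313/664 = 298116.44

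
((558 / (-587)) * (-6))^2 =11209104 / 344569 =32.53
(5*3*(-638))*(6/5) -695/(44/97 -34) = -37301521/3254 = -11463.28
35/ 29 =1.21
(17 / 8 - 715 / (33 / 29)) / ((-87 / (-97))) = -1457813 / 2088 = -698.19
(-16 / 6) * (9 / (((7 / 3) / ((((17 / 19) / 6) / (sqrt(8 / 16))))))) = -204 * sqrt(2) / 133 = -2.17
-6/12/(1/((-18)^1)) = 9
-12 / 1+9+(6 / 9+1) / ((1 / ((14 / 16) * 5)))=103 / 24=4.29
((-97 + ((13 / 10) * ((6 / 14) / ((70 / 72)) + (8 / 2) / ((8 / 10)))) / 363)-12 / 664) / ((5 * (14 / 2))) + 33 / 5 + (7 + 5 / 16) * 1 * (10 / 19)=1507442390507 / 196350693000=7.68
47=47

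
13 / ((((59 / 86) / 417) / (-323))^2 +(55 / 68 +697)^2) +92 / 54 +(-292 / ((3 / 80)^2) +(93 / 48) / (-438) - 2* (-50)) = -3420984615171610519441966276891 / 16483277278153874060886240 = -207542.75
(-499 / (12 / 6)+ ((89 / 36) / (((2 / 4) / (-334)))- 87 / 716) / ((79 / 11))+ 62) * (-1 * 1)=212521351 / 509076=417.46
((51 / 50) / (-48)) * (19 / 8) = -323 / 6400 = -0.05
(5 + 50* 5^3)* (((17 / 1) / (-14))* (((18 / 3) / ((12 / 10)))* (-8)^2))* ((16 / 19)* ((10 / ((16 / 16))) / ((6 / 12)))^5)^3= -2283526737100800000000000000000 / 48013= -47560592695744902422260640.00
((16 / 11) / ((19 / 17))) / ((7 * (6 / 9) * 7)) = 408 / 10241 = 0.04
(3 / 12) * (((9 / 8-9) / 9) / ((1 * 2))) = -0.11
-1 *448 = -448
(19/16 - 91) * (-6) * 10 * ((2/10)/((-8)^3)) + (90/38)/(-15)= -88053/38912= -2.26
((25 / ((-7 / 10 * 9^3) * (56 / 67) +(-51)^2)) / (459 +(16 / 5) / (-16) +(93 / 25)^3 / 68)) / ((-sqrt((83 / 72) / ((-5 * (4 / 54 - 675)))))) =-17796875000 * sqrt(45375270) / 88566208885615743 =-0.00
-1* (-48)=48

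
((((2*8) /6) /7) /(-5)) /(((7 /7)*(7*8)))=-1 /735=-0.00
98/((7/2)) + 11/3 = 95/3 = 31.67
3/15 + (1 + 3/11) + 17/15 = 86/33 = 2.61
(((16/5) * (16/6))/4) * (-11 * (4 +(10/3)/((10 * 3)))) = -13024/135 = -96.47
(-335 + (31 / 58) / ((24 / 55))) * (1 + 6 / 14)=-476.82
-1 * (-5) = 5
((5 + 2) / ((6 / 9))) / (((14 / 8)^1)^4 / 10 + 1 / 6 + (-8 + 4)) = -80640 / 22237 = -3.63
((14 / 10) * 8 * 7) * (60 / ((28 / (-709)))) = -119112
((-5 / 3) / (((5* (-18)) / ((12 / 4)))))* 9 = 1 / 2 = 0.50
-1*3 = -3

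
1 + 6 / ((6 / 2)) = 3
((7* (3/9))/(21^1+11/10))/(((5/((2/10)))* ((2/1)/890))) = 1246/663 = 1.88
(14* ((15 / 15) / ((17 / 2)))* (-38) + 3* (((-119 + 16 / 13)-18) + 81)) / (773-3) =-25072 / 85085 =-0.29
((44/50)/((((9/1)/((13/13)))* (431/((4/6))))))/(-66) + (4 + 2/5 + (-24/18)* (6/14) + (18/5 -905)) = -5483645339/6109425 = -897.57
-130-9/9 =-131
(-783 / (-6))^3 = 17779581 / 8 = 2222447.62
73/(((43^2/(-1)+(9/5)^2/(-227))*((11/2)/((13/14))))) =-0.01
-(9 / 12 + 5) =-23 / 4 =-5.75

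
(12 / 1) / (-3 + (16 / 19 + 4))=228 / 35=6.51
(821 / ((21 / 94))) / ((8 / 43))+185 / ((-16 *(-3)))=2212753 / 112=19756.72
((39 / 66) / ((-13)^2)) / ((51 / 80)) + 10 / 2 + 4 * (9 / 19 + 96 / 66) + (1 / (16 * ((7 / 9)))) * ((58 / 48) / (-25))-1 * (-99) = 346750786271 / 3103900800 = 111.71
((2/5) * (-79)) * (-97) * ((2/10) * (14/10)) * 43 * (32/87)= 147620032/10875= 13574.26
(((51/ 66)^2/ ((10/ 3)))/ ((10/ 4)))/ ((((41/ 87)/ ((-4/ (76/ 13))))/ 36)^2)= 359326558188/ 1835694025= 195.74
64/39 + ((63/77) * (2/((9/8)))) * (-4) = -1792/429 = -4.18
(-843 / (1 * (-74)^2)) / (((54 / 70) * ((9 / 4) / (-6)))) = 19670 / 36963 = 0.53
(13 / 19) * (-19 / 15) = -13 / 15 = -0.87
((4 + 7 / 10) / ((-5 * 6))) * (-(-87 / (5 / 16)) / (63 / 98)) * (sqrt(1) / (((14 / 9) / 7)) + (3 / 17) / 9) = -17593604 / 57375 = -306.64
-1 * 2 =-2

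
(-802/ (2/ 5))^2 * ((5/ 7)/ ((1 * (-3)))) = -20100125/ 21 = -957148.81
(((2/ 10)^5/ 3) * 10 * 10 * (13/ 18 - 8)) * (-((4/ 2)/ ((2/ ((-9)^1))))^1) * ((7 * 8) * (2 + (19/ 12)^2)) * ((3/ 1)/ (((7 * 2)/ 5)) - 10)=85019/ 54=1574.43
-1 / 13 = -0.08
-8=-8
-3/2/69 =-1/46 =-0.02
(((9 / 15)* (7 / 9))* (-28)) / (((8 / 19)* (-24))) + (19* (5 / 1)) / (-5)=-12749 / 720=-17.71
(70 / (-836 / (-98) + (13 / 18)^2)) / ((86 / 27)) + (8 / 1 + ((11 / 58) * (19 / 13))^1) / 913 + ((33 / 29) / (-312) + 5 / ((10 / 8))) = 109469525705187 / 17016358459672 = 6.43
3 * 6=18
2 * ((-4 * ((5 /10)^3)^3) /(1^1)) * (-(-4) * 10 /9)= -5 /72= -0.07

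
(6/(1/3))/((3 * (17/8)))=48/17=2.82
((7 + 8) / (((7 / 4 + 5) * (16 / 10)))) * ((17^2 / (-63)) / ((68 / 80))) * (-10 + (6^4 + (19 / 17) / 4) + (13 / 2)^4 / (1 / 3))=-225809875 / 4536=-49781.72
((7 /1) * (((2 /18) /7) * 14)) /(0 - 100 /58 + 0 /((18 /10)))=-203 /225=-0.90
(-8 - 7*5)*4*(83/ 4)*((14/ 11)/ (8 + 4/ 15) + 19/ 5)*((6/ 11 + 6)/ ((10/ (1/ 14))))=-433087443/ 656425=-659.77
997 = 997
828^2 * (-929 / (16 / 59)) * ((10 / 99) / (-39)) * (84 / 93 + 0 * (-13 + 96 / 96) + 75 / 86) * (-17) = -34994523356385 / 190619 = -183583605.81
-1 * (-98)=98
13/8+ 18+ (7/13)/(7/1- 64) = 116281/5928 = 19.62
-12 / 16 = -3 / 4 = -0.75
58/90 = 29/45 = 0.64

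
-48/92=-12/23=-0.52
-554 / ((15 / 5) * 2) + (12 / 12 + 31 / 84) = -2547 / 28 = -90.96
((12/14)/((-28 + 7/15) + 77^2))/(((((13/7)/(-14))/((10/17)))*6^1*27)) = -50/12576447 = -0.00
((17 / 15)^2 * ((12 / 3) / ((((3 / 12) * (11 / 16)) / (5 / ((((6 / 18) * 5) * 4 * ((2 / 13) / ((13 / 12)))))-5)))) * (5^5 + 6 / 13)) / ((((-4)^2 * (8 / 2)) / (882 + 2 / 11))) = 362199.15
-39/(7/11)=-429/7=-61.29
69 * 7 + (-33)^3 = -35454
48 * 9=432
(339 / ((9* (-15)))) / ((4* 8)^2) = -113 / 46080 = -0.00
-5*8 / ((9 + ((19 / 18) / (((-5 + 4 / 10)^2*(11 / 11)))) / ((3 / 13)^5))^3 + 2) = -495522459411232789440 / 7667398983754987313652541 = -0.00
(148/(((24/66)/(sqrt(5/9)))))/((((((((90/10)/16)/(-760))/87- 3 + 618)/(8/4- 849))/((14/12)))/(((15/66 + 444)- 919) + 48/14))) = 200546720022880* sqrt(5)/1951862373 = 229747.81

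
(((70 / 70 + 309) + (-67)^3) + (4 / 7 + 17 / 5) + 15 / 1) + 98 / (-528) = -2776012139 / 9240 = -300434.21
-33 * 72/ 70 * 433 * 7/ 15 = -171468/ 25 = -6858.72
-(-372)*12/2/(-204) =-186/17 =-10.94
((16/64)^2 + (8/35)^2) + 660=12938249/19600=660.11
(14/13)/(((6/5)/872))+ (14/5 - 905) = -23329/195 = -119.64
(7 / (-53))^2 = 49 / 2809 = 0.02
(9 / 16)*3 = 27 / 16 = 1.69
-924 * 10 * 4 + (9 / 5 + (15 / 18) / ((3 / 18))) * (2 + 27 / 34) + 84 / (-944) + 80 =-8699217 / 236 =-36861.09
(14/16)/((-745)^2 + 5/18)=63/39961820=0.00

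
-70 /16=-35 /8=-4.38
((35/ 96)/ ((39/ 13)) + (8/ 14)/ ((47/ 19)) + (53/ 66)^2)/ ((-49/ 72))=-11435051/ 7802564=-1.47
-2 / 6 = -1 / 3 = -0.33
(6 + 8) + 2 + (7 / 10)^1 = 167 / 10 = 16.70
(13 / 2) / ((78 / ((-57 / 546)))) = -19 / 2184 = -0.01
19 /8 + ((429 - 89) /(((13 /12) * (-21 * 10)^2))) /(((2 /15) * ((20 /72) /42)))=38021 /3640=10.45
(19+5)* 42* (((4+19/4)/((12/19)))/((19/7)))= 5145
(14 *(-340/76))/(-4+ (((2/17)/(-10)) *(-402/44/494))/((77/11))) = 405004600/25865639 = 15.66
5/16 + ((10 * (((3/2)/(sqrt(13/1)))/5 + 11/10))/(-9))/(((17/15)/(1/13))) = 2435/10608- 5 * sqrt(13)/2873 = 0.22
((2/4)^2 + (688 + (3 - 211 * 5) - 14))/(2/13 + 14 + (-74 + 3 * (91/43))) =7.06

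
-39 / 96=-13 / 32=-0.41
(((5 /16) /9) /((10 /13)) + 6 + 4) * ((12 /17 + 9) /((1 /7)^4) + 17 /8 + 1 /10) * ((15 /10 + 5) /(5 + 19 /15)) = 596031681817 /2454528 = 242829.45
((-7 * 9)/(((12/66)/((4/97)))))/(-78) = 231/1261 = 0.18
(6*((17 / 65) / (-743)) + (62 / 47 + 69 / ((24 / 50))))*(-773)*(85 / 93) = -5769470015873 / 56292652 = -102490.64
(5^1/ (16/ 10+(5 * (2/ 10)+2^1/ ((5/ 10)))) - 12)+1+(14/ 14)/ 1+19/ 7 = -1508/ 231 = -6.53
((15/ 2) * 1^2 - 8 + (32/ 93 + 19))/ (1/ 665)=2330825/ 186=12531.32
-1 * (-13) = 13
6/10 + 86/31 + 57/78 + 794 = 3216363/4030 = 798.10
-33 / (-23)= 33 / 23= 1.43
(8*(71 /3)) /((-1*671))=-568 /2013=-0.28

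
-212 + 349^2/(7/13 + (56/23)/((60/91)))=28574.29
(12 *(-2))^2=576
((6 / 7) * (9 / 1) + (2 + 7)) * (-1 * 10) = -1170 / 7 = -167.14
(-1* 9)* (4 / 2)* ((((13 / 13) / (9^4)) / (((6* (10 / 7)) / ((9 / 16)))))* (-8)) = 7 / 4860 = 0.00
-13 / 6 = -2.17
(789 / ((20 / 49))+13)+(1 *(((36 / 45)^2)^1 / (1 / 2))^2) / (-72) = 43785613 / 22500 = 1946.03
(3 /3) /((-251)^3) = -1 /15813251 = -0.00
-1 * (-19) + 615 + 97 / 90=57157 / 90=635.08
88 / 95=0.93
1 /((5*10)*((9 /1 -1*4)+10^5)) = 1 /5000250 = 0.00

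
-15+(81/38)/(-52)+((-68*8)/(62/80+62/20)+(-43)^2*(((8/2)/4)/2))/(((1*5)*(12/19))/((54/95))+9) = 311587599/8024536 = 38.83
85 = 85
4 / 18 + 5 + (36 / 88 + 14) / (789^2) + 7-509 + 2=-6776209937 / 13695462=-494.78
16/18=8/9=0.89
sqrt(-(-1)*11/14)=sqrt(154)/14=0.89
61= 61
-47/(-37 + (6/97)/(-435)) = 661055/520407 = 1.27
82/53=1.55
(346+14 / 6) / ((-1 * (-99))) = 95 / 27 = 3.52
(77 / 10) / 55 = 7 / 50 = 0.14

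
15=15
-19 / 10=-1.90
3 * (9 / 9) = 3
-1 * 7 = -7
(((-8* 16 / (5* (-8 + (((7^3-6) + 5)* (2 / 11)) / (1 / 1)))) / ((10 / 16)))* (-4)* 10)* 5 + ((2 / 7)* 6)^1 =159484 / 1043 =152.91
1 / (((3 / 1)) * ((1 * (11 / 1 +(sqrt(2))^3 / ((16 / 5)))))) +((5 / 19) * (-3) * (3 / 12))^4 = 12327749077 / 385032873216 - 20 * sqrt(2) / 11541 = 0.03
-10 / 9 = -1.11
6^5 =7776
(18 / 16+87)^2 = 497025 / 64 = 7766.02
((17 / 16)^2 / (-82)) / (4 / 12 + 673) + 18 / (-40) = -3816519 / 8480768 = -0.45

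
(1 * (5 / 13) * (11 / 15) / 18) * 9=0.14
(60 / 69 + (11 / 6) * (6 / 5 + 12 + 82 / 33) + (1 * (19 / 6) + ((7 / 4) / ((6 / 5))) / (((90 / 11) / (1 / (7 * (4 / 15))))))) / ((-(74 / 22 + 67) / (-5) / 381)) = 890.38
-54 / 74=-27 / 37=-0.73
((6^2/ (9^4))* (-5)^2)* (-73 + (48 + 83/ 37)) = -84200/ 26973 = -3.12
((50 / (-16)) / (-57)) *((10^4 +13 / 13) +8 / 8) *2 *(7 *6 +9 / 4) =7376475 / 152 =48529.44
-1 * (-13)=13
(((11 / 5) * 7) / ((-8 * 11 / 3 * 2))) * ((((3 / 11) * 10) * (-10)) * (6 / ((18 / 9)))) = 945 / 44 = 21.48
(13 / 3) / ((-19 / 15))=-65 / 19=-3.42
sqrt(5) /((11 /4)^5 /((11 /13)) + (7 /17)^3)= 5030912 *sqrt(5) /935457261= 0.01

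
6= 6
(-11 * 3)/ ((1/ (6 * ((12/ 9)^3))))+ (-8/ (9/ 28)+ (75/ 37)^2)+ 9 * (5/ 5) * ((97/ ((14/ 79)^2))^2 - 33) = 40638373661382697/ 473323536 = 85857496.13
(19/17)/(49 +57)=0.01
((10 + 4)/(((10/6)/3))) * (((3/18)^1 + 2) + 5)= 180.60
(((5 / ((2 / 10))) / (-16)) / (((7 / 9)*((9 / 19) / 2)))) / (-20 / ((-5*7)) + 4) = -475 / 256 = -1.86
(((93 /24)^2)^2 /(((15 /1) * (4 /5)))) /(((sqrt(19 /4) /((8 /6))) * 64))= 923521 * sqrt(19) /22413312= 0.18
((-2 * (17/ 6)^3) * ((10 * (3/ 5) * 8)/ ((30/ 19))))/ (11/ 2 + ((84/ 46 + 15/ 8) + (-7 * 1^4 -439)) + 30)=3.40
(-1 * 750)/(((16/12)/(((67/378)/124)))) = -0.80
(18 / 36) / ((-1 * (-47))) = 1 / 94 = 0.01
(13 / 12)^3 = 2197 / 1728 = 1.27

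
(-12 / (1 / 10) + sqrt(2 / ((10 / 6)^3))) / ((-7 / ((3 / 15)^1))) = 24 / 7 - 3 * sqrt(30) / 875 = 3.41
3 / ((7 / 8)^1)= 24 / 7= 3.43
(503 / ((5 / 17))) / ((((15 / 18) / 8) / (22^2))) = 198656832 / 25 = 7946273.28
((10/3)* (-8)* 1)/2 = -40/3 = -13.33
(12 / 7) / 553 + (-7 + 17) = 10.00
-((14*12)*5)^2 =-705600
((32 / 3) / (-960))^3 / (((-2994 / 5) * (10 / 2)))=1 / 2182626000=0.00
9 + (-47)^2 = 2218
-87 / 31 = -2.81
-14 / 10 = -7 / 5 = -1.40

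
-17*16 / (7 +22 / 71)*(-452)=8729024 / 519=16818.93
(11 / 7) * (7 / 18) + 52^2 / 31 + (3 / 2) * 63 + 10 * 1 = 53662 / 279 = 192.34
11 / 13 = 0.85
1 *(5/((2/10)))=25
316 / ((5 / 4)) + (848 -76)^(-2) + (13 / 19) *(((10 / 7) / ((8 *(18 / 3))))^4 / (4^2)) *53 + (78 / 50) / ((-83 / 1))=4731384197050338372091 / 18717309840118579200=252.78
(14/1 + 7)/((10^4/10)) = 21/1000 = 0.02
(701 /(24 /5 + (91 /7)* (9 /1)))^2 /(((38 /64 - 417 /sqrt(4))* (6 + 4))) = -39312080 /2467471293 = -0.02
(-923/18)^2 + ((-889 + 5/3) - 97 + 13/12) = 133339/81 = 1646.16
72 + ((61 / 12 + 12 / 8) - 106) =-329 / 12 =-27.42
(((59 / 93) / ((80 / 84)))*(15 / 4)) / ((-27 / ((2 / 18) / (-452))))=413 / 18159552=0.00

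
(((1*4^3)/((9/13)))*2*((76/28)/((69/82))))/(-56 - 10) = -1296256/143451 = -9.04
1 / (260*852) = 1 / 221520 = 0.00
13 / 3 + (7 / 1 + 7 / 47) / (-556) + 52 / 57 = 5.23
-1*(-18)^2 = -324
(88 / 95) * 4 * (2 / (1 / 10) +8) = 9856 / 95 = 103.75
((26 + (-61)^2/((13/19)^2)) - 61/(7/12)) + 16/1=9328945/1183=7885.84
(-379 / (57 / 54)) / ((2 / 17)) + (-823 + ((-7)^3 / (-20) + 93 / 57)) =-1465343 / 380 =-3856.17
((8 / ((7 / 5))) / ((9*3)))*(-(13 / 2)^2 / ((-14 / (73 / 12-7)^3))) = -1124695 / 2286144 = -0.49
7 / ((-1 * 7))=-1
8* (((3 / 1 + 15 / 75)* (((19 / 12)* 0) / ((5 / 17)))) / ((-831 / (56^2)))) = 0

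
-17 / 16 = -1.06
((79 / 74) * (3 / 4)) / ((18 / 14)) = 553 / 888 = 0.62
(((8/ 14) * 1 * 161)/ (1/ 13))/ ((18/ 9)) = 598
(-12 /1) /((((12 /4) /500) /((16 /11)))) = -32000 /11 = -2909.09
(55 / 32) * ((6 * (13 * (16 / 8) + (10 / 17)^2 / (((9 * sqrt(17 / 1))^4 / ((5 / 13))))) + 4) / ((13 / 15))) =13060220564875 / 41159482884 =317.31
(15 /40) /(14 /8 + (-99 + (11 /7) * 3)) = -21 /5182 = -0.00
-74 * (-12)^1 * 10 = 8880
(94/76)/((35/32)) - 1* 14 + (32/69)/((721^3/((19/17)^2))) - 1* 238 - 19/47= -8385341532190519213/33371381887024965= -251.27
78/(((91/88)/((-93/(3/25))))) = -409200/7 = -58457.14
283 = 283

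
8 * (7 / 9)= 56 / 9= 6.22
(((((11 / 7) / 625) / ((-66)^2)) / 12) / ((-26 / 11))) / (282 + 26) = -0.00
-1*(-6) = 6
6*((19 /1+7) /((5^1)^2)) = 156 /25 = 6.24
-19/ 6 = -3.17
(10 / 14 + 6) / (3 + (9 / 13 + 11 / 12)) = 7332 / 5033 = 1.46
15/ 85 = 3/ 17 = 0.18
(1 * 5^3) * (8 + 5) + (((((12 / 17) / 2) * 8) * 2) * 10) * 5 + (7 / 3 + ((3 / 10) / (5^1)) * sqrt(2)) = 3 * sqrt(2) / 50 + 97394 / 51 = 1909.77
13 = 13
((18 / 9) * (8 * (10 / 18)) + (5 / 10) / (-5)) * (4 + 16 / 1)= 1582 / 9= 175.78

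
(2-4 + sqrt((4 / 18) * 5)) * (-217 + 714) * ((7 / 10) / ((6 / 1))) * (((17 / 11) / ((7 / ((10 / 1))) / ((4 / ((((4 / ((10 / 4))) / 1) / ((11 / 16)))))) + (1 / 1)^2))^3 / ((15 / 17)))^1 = -181605974375 / 1043290854 + 181605974375 * sqrt(10) / 6259745124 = -82.33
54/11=4.91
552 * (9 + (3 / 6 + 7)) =9108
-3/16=-0.19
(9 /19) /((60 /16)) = 12 /95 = 0.13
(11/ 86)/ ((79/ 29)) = 319/ 6794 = 0.05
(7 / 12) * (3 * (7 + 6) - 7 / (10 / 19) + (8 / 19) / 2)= 11487 / 760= 15.11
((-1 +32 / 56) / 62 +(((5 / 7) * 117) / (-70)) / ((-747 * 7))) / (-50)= 5899 / 44126950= 0.00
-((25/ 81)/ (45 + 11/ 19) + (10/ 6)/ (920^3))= -36987691691/ 5462184844800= -0.01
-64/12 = -16/3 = -5.33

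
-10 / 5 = -2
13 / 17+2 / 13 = 203 / 221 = 0.92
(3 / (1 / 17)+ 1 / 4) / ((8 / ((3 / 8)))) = 615 / 256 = 2.40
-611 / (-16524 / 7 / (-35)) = -149695 / 16524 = -9.06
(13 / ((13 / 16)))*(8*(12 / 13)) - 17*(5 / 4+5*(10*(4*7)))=-1232561 / 52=-23703.10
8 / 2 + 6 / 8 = 19 / 4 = 4.75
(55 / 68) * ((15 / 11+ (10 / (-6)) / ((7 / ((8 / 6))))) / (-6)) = -3625 / 25704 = -0.14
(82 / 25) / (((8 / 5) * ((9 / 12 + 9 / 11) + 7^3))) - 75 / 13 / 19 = -5573978 / 18723835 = -0.30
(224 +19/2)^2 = 218089/4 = 54522.25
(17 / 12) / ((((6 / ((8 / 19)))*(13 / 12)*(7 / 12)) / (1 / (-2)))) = -136 / 1729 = -0.08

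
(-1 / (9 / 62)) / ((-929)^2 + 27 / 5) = -155 / 19418544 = -0.00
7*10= 70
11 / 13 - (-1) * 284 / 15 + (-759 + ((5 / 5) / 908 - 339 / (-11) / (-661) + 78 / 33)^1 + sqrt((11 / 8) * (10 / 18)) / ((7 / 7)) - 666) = -1806101121559 / 1287403260 + sqrt(110) / 12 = -1402.03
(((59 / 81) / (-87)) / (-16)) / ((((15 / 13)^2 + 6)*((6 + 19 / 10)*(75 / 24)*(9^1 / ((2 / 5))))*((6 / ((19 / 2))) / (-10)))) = -3211 / 1578281355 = -0.00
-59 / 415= -0.14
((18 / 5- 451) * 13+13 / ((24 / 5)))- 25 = -700619 / 120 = -5838.49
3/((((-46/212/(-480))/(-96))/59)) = -864552960/23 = -37589259.13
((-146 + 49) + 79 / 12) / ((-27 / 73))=79205 / 324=244.46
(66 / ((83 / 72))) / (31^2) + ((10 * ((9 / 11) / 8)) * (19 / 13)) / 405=25978793 / 410619924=0.06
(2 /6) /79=1 /237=0.00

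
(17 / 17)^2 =1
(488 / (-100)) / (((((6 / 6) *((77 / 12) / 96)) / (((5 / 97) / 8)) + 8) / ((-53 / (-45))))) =-103456 / 330725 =-0.31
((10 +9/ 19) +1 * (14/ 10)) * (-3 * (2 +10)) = -40608/ 95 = -427.45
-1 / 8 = -0.12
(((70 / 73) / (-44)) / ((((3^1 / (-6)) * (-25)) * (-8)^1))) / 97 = 7 / 3115640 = 0.00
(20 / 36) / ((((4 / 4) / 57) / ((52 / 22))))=2470 / 33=74.85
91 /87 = 1.05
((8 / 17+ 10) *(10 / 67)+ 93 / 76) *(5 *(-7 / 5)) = -1688449 / 86564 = -19.51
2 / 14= 1 / 7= 0.14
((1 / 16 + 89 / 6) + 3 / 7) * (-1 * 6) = -5149 / 56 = -91.95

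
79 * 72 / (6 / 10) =9480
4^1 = 4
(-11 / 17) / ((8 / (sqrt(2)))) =-11 * sqrt(2) / 136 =-0.11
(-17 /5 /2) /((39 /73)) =-1241 /390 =-3.18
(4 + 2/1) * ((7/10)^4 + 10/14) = 200421/35000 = 5.73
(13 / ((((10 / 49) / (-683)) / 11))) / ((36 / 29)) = -385521.25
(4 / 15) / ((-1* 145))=-4 / 2175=-0.00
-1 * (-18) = 18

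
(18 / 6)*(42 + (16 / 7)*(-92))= -3534 / 7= -504.86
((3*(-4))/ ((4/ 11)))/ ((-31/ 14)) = 462/ 31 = 14.90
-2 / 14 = -1 / 7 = -0.14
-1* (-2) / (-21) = -2 / 21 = -0.10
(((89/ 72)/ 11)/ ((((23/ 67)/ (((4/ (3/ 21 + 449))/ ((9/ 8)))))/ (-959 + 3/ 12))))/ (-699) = 160076735/ 45036564408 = 0.00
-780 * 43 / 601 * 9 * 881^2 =-234291959460 / 601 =-389836870.98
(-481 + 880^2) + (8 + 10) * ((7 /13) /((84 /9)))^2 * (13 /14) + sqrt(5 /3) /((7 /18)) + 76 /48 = 6 * sqrt(15) /7 + 3380485351 /4368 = 773923.96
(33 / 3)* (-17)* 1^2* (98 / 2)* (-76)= 696388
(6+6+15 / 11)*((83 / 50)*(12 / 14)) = 5229 / 275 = 19.01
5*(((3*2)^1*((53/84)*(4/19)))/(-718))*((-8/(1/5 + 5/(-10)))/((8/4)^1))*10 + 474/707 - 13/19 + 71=1016275966/14467341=70.25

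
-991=-991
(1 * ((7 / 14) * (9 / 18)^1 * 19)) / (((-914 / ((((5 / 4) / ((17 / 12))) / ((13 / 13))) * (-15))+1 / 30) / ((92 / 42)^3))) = 23117300 / 31992639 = 0.72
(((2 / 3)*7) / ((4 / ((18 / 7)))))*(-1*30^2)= -2700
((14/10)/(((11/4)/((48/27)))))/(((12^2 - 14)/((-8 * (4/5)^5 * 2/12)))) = -917504/301640625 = -0.00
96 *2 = 192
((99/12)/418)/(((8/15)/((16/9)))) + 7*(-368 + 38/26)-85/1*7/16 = -10286625/3952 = -2602.89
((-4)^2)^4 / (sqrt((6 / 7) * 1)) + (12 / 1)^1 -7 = 70791.97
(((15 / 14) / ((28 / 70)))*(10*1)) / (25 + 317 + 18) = 25 / 336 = 0.07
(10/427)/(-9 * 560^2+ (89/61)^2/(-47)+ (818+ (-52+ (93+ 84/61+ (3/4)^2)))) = -458720/55266457073639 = -0.00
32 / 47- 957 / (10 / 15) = -134873 / 94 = -1434.82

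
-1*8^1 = -8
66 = 66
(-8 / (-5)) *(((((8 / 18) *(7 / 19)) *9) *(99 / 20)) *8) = 93.37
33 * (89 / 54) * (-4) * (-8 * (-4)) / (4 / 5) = -78320 / 9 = -8702.22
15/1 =15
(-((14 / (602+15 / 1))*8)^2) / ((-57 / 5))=62720 / 21699273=0.00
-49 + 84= 35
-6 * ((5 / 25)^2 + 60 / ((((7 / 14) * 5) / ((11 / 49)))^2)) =-188646 / 60025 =-3.14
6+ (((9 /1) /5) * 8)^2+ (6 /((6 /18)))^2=13434 /25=537.36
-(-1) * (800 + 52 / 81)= 64852 / 81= 800.64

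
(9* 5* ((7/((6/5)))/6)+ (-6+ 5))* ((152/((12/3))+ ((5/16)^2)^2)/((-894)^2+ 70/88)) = 4685557833/2304666435584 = 0.00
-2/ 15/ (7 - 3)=-1/ 30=-0.03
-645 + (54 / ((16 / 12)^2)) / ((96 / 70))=-79725 / 128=-622.85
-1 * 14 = -14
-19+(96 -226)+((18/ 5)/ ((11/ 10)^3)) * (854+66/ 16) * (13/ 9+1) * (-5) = -28516.77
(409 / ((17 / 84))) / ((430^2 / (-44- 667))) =-6106779 / 785825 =-7.77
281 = 281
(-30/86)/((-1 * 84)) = 5/1204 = 0.00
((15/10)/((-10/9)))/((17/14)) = -189/170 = -1.11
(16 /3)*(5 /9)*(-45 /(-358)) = 0.37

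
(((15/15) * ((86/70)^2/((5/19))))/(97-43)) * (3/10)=35131/1102500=0.03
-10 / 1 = -10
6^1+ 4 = 10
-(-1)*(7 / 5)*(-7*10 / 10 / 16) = -0.61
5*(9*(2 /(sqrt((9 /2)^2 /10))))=20*sqrt(10)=63.25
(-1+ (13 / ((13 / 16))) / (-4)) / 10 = -1 / 2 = -0.50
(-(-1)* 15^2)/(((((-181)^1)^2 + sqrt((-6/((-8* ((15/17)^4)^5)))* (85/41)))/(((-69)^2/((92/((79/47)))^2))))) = 376317260618229018071651458740234375/34478452816492634035866689292354460588 - 979466880464823435522802734375* sqrt(10455)/68956905632985268071733378584708921176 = 0.01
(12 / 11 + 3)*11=45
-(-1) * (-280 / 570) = -28 / 57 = -0.49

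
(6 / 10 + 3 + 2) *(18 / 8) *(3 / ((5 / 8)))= 1512 / 25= 60.48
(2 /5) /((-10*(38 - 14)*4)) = -1 /2400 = -0.00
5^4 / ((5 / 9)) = 1125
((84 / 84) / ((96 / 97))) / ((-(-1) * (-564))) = -97 / 54144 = -0.00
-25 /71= -0.35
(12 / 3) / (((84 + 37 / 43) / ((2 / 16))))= 43 / 7298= 0.01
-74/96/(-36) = 37/1728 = 0.02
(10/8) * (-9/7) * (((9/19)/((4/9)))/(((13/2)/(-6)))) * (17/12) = 61965/27664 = 2.24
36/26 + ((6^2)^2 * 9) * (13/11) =1971414/143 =13786.11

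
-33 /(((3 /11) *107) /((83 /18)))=-10043 /1926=-5.21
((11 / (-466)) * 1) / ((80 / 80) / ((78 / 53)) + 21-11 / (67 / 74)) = -28743 / 11604565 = -0.00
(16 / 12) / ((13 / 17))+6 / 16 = 661 / 312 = 2.12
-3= -3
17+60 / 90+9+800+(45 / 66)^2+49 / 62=37266419 / 45012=827.92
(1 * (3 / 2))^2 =9 / 4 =2.25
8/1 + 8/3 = 32/3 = 10.67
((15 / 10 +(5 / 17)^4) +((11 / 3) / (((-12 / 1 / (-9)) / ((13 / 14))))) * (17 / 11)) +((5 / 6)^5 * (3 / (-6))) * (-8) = 4012842895 / 568276884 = 7.06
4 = 4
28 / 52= 7 / 13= 0.54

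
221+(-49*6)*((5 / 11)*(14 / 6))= -999 / 11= -90.82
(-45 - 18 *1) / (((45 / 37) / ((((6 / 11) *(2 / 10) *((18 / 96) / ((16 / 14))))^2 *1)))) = -1027971 / 61952000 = -0.02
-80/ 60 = -4/ 3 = -1.33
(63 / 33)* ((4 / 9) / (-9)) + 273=272.91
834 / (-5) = -834 / 5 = -166.80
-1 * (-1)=1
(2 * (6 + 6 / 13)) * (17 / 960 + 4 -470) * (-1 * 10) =240877 / 4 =60219.25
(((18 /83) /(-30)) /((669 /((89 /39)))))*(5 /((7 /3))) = -89 /1684319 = -0.00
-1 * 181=-181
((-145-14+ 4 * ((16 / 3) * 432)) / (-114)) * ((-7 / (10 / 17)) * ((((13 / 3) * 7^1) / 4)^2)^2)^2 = -123042347790.78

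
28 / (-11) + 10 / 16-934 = -82361 / 88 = -935.92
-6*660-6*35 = -4170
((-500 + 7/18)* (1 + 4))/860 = -8993/3096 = -2.90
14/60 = 7/30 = 0.23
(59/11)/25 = 0.21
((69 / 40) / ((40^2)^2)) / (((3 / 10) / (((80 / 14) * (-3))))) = -69 / 1792000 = -0.00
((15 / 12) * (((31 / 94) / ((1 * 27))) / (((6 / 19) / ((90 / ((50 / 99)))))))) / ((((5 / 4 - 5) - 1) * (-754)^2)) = -341 / 106881008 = -0.00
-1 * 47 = -47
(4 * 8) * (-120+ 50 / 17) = -63680 / 17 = -3745.88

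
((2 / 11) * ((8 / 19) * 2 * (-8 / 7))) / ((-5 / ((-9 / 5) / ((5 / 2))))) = -4608 / 182875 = -0.03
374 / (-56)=-187 / 28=-6.68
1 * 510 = 510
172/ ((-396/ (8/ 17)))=-0.20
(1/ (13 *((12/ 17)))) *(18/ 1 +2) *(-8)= -680/ 39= -17.44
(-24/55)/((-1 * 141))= 0.00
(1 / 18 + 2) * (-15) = -185 / 6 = -30.83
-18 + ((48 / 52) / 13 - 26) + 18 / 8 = -28175 / 676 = -41.68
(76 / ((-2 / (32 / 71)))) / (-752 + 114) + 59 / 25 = 1351491 / 566225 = 2.39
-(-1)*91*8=728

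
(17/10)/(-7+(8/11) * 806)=187/63710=0.00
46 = 46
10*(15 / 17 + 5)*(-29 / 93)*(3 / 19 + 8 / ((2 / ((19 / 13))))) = -110.13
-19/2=-9.50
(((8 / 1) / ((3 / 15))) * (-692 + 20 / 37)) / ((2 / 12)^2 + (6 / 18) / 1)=-2833920 / 37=-76592.43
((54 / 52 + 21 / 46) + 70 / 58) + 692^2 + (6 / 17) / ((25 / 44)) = 1764709887244 / 3685175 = 478867.32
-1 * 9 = -9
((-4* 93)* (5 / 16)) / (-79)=465 / 316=1.47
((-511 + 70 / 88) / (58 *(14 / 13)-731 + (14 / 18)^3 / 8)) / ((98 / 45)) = 1367673255 / 3902471881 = 0.35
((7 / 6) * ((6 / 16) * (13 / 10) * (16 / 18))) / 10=91 / 1800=0.05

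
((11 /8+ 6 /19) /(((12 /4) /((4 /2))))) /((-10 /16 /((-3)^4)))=-13878 /95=-146.08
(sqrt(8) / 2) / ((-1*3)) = -0.47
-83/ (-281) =83/ 281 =0.30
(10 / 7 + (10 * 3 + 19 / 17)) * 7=3873 / 17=227.82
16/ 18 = 8/ 9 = 0.89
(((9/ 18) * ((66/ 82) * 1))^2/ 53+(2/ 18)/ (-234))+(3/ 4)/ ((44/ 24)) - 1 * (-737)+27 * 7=3824094789739/ 4127856876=926.41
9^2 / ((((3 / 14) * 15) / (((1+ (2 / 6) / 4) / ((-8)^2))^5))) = 2599051 / 74217034874880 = 0.00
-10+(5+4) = -1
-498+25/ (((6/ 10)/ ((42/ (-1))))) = -2248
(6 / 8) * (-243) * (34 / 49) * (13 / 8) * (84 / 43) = -483327 / 1204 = -401.43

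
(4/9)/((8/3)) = 1/6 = 0.17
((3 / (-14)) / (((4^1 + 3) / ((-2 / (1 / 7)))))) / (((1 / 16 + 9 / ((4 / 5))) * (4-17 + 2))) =-48 / 13937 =-0.00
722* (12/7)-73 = 8153/7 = 1164.71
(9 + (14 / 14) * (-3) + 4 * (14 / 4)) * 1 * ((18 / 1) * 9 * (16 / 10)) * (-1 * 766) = -3970944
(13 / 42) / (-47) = -13 / 1974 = -0.01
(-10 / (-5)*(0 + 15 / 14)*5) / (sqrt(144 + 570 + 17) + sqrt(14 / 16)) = 300 / (7*(sqrt(14) + 4*sqrt(731))) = 0.38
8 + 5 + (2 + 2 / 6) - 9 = 19 / 3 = 6.33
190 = 190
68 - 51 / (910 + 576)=100997 / 1486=67.97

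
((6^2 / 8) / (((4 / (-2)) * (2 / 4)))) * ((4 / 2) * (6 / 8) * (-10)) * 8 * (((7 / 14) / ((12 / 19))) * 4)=1710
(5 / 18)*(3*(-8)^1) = -20 / 3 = -6.67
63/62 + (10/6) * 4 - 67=-11033/186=-59.32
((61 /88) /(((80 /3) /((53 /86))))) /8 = 9699 /4843520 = 0.00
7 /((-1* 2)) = -7 /2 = -3.50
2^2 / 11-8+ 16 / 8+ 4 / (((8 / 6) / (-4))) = -194 / 11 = -17.64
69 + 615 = 684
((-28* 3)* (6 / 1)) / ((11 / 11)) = -504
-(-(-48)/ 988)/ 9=-4/ 741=-0.01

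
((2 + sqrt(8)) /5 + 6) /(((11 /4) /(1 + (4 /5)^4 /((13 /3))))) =71144 * sqrt(2) /446875 + 1138304 /446875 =2.77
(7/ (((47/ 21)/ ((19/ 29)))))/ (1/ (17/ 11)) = 47481/ 14993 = 3.17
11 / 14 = 0.79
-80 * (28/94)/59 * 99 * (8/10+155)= -6229.75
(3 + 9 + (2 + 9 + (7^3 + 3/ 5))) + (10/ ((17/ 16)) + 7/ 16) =511971/ 1360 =376.45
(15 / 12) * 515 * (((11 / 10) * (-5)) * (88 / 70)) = -62315 / 14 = -4451.07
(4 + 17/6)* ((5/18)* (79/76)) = 1.97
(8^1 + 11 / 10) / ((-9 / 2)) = -91 / 45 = -2.02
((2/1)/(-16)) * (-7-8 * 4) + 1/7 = 281/56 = 5.02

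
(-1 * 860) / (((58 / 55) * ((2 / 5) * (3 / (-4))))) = 236500 / 87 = 2718.39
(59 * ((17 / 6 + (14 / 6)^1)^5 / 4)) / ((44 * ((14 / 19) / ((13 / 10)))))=417212617523 / 191600640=2177.51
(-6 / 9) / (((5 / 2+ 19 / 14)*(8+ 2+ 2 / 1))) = -7 / 486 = -0.01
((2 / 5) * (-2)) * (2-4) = 8 / 5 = 1.60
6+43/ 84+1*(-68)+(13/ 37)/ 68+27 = -455485/ 13209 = -34.48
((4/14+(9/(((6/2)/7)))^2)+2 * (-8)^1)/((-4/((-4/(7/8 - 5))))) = -103.10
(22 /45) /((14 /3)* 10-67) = -22 /915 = -0.02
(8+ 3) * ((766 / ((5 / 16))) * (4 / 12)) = 134816 / 15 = 8987.73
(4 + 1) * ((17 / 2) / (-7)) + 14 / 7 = -57 / 14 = -4.07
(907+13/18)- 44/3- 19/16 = 128429/144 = 891.87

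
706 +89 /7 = 5031 /7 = 718.71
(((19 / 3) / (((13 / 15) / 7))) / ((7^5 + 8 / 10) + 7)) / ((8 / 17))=56525 / 8743696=0.01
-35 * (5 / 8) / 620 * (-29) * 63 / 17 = 63945 / 16864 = 3.79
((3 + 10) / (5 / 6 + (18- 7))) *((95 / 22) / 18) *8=4940 / 2343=2.11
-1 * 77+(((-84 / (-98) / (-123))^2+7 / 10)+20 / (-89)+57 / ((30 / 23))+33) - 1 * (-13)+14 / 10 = 534247114 / 36654205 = 14.58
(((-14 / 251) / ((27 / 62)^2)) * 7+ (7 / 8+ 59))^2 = 7162786159230025 / 2142804124224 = 3342.72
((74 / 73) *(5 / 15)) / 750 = 37 / 82125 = 0.00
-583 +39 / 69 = -13396 / 23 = -582.43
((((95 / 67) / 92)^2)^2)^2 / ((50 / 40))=1326840862578125 / 521003989733015017796421566464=0.00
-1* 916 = -916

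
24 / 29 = 0.83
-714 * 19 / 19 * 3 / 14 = -153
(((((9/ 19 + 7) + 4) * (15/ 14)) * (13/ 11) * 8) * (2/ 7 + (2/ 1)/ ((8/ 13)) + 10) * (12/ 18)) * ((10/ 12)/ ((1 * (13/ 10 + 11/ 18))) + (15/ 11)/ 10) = 153057255/ 254947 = 600.35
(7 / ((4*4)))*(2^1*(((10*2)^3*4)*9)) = 252000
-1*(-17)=17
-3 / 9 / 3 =-1 / 9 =-0.11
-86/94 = -43/47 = -0.91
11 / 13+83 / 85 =1.82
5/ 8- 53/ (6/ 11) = -2317/ 24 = -96.54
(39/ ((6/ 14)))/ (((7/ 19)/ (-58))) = -14326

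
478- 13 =465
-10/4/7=-5/14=-0.36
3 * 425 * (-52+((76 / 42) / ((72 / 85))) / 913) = -15253352425 / 230076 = -66297.02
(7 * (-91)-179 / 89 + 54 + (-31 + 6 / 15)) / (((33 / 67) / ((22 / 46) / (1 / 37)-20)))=972785797 / 337755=2880.15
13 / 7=1.86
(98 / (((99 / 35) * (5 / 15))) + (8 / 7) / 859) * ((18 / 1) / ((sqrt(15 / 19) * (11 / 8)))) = 329997664 * sqrt(285) / 3637865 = 1531.39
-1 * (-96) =96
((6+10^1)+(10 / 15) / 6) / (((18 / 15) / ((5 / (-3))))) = -3625 / 162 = -22.38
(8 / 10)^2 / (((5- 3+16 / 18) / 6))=1.33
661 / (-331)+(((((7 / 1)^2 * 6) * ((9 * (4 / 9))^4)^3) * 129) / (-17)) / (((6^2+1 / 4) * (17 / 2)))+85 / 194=-326871196622995987 / 2690887670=-121473371.14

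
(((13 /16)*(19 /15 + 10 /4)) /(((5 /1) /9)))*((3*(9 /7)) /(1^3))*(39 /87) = 1546857 /162400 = 9.52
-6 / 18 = -1 / 3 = -0.33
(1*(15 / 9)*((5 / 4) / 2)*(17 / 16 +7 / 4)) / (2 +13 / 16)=25 / 24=1.04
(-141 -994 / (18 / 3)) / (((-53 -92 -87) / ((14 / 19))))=1610 / 1653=0.97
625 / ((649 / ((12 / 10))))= 750 / 649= 1.16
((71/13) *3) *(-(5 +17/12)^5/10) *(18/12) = -192181675147/7188480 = -26734.67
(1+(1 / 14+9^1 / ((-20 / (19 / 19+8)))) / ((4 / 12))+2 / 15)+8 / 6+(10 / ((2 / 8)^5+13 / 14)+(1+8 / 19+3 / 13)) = 225851487 / 76802180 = 2.94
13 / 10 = 1.30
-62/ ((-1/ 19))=1178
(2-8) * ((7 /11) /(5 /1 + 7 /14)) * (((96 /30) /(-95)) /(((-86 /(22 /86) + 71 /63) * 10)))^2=-21337344 /304106339357640625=-0.00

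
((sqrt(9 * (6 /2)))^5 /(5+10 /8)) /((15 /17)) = 49572 * sqrt(3) /125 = 686.89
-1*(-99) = 99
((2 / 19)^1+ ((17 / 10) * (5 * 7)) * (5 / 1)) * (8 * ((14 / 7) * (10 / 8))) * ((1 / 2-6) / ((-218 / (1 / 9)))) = 621995 / 37278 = 16.69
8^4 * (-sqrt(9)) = -12288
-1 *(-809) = 809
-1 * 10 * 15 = -150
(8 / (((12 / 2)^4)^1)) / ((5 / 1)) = 1 / 810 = 0.00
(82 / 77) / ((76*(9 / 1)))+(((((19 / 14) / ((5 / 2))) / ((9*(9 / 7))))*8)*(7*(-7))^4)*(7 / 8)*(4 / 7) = 1281953389021 / 1185030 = 1081789.82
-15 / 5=-3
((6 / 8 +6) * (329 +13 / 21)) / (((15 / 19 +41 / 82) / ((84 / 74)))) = 1958.62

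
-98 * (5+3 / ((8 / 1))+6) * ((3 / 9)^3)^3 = -4459 / 78732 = -0.06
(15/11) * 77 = 105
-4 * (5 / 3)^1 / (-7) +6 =6.95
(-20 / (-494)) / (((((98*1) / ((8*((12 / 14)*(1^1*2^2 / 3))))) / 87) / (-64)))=-1781760 / 84721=-21.03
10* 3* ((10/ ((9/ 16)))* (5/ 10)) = 800/ 3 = 266.67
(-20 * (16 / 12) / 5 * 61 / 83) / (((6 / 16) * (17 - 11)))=-3904 / 2241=-1.74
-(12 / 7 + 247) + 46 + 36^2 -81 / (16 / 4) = 30045 / 28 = 1073.04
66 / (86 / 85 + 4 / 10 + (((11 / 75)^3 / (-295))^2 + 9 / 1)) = 8689093560791015625 / 1370739358535566081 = 6.34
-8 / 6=-4 / 3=-1.33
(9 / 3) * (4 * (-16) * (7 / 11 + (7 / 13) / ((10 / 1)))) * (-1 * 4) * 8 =3032064 / 715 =4240.65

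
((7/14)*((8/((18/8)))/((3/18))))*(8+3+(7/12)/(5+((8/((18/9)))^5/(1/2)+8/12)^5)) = 3086778332511798215768/26307769879361916573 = 117.33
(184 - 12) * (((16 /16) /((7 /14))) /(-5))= -344 /5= -68.80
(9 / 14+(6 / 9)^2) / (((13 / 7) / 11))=1507 / 234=6.44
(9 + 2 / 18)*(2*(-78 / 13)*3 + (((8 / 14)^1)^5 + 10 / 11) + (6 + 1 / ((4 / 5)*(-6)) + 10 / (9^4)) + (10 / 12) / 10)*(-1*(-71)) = -823521970227875 / 43667207892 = -18859.05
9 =9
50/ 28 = 1.79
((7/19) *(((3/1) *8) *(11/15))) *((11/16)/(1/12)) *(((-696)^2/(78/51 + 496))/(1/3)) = 62775953856/401755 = 156254.32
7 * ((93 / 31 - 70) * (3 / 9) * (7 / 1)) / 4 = -273.58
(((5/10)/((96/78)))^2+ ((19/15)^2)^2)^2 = 20165229454740241/2687385600000000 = 7.50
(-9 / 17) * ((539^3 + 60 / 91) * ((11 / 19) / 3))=-470242231437 / 29393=-15998442.88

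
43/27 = 1.59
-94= -94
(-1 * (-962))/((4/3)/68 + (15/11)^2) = 228327/446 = 511.94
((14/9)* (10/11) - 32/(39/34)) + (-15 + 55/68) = -3559667/87516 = -40.67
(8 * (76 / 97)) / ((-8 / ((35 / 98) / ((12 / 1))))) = -95 / 4074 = -0.02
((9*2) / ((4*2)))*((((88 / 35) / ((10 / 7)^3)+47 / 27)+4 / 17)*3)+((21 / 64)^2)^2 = 3417387444529 / 178257920000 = 19.17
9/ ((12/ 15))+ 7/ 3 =163/ 12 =13.58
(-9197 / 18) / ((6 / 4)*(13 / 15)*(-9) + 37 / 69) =1057655 / 23109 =45.77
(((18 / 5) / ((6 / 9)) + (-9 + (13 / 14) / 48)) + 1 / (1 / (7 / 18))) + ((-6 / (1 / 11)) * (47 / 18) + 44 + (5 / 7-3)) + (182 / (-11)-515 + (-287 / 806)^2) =-11979392470847 / 18007909920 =-665.23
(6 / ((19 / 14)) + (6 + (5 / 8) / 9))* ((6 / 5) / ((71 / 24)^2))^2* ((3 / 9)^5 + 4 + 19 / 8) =45559488256 / 36211645425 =1.26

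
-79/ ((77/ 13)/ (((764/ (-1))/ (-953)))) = -784628/ 73381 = -10.69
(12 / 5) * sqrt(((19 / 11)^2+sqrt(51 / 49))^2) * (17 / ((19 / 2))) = 408 * sqrt(51) / 665+7752 / 605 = 17.19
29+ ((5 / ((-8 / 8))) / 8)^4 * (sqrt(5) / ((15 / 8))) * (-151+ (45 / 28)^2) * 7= 29 - 14544875 * sqrt(5) / 172032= -160.05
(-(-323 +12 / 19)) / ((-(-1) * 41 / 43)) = 263375 / 779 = 338.09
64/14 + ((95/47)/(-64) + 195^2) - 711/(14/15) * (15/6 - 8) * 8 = 1506517031/21056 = 71548.11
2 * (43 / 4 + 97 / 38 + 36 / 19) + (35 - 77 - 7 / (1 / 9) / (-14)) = -135 / 19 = -7.11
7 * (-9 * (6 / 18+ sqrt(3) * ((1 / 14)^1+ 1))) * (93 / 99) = -1395 * sqrt(3) / 22-217 / 11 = -129.56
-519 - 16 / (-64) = -2075 / 4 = -518.75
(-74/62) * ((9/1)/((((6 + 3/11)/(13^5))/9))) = -4080138777/713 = -5722494.78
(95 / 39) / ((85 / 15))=95 / 221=0.43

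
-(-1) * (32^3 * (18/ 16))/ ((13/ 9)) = 331776/ 13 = 25521.23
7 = 7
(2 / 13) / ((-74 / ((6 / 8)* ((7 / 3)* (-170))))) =595 / 962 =0.62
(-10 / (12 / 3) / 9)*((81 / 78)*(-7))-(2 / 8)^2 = 407 / 208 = 1.96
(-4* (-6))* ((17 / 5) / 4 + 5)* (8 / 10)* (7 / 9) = 2184 / 25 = 87.36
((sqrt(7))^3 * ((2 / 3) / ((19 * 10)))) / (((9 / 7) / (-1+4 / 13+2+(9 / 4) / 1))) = 1813 * sqrt(7) / 26676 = 0.18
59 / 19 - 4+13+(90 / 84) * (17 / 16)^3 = 14589325 / 1089536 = 13.39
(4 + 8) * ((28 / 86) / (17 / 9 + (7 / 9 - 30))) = -0.14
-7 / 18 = -0.39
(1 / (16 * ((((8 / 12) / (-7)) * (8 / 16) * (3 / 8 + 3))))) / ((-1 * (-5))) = -7 / 90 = -0.08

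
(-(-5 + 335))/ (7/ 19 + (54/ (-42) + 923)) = -14630/ 40879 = -0.36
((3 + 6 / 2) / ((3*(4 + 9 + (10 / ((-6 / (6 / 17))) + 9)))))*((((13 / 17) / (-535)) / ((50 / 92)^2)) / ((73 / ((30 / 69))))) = -92 / 34173125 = -0.00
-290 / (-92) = 145 / 46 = 3.15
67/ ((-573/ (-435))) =50.86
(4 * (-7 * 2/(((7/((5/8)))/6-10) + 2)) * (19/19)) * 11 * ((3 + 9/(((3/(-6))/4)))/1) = -6930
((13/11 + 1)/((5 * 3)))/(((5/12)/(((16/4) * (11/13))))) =384/325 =1.18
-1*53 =-53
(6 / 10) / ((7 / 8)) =24 / 35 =0.69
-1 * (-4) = 4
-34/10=-17/5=-3.40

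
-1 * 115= -115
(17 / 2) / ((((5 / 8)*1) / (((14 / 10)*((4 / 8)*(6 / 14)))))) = 102 / 25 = 4.08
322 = 322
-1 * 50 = -50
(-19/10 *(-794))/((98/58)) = 218747/245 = 892.84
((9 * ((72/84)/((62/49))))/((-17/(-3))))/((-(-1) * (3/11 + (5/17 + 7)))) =6237/43865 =0.14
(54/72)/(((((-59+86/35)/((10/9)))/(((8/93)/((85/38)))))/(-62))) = 10640/302787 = 0.04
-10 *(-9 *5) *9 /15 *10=2700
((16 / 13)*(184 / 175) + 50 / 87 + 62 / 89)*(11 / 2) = 248547706 / 17615325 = 14.11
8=8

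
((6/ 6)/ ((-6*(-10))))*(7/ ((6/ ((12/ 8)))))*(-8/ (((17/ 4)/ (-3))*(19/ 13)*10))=91/ 8075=0.01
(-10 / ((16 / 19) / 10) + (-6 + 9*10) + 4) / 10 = -3.08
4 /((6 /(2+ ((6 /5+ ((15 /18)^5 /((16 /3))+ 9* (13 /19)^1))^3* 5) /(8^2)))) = 26682792410365687819027 /1174186233112087756800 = 22.72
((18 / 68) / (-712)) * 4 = -9 / 6052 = -0.00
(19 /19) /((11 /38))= 38 /11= 3.45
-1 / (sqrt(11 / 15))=-sqrt(165) / 11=-1.17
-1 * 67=-67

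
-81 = -81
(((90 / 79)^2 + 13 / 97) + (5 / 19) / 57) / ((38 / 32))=15068912384 / 12456842529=1.21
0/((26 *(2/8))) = 0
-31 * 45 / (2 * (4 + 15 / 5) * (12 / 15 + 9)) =-6975 / 686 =-10.17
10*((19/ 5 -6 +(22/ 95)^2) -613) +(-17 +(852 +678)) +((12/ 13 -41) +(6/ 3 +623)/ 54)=-5913559999/ 1267110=-4666.97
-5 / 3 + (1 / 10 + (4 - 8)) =-167 / 30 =-5.57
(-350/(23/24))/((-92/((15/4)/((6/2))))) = 2625/529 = 4.96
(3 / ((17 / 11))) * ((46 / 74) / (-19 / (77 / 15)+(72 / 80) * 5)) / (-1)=-38962 / 25789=-1.51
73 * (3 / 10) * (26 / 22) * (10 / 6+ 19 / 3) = 11388 / 55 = 207.05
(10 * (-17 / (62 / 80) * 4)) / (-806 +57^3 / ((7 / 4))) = -19040 / 2278903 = -0.01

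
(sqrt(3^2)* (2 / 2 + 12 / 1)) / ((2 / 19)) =741 / 2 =370.50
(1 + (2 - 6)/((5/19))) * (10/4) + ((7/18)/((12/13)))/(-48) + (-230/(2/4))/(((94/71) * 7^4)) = -41714496725/1169997696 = -35.65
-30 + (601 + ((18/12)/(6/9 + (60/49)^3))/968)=976448132729/1710064928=571.00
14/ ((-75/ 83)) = -15.49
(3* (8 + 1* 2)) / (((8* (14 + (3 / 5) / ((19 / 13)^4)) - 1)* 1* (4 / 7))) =3258025 / 6953678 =0.47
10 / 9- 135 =-1205 / 9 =-133.89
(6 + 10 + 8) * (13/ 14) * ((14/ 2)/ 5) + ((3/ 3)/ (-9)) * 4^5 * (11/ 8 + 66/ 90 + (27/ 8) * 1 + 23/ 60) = -17180/ 27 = -636.30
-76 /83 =-0.92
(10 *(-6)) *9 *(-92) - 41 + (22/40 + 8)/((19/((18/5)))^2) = 117893354/2375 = 49639.31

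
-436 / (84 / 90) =-3270 / 7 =-467.14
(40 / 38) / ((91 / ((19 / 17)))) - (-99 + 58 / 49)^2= -5076992769 / 530621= -9568.02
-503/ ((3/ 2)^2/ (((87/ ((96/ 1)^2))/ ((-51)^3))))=14587/ 916883712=0.00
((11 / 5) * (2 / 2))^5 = 161051 / 3125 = 51.54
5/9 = 0.56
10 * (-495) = -4950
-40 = -40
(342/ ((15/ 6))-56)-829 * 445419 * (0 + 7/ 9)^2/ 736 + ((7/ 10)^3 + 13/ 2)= -27913796719/ 92000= -303410.83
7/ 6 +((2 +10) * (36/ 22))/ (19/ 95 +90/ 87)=201703/ 11814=17.07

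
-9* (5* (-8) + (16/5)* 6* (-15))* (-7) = -20664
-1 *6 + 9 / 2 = -3 / 2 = -1.50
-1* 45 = -45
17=17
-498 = -498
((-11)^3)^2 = 1771561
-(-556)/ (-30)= -278/ 15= -18.53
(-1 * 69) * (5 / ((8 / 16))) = -690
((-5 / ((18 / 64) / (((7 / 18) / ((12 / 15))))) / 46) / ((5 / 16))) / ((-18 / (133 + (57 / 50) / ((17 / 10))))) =55328 / 12393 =4.46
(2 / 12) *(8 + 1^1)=3 / 2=1.50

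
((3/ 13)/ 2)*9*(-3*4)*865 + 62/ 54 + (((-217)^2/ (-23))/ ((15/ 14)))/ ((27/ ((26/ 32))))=-10497081607/ 968760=-10835.59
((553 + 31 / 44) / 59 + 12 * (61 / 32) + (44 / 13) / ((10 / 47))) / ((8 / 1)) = 6.02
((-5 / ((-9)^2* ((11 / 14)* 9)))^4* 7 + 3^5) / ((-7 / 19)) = -19091529748179118057 / 28945355905328247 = -659.57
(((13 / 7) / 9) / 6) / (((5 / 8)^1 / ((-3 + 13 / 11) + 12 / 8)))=-26 / 1485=-0.02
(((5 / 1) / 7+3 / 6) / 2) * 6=51 / 14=3.64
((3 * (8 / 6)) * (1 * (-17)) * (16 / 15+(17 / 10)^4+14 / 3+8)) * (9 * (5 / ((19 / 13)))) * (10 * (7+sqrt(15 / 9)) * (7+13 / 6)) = -11274834571 / 380 - 1610690653 * sqrt(15) / 1140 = -35142703.32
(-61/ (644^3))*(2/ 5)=-61/ 667724960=-0.00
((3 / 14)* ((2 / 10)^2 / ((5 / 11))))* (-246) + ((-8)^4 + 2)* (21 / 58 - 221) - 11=-22943818211 / 25375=-904189.88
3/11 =0.27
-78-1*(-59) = -19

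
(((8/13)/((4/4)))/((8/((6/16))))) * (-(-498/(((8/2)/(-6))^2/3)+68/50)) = 504021/5200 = 96.93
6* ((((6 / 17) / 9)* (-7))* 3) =-84 / 17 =-4.94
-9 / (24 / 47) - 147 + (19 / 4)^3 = -3677 / 64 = -57.45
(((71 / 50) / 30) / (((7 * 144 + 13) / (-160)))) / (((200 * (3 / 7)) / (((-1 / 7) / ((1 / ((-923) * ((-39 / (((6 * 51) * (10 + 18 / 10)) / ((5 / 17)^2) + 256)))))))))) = 851929 / 80397715890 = 0.00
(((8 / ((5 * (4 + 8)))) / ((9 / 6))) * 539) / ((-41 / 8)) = -17248 / 1845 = -9.35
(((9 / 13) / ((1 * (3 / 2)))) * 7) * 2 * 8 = 672 / 13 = 51.69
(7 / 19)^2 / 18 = 49 / 6498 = 0.01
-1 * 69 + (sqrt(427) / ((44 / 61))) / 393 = -69 + 61 * sqrt(427) / 17292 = -68.93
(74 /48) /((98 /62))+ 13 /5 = 21023 /5880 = 3.58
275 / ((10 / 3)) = 165 / 2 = 82.50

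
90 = 90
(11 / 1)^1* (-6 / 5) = -66 / 5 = -13.20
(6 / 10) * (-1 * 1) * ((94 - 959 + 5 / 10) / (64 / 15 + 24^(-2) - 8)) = -1493856 / 10747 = -139.00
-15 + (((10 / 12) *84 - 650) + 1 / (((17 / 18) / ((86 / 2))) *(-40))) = -202687 / 340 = -596.14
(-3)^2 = 9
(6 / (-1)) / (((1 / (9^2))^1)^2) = -39366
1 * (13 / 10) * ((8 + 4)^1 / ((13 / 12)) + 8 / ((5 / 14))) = 1088 / 25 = 43.52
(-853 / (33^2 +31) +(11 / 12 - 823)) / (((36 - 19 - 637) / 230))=305.25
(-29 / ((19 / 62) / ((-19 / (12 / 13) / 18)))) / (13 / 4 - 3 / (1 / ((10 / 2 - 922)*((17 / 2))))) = 11687 / 2525769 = 0.00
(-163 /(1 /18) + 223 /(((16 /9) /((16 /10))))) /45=-3037 /50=-60.74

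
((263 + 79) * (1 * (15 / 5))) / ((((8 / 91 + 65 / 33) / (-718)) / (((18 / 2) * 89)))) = -1771983417204 / 6179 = -286775112.03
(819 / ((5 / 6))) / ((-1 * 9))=-546 / 5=-109.20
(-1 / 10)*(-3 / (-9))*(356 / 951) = -178 / 14265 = -0.01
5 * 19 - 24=71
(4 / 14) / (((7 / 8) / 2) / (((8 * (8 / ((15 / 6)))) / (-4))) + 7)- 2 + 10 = 199768 / 24843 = 8.04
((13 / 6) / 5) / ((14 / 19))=247 / 420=0.59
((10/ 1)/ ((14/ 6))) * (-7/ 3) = -10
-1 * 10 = -10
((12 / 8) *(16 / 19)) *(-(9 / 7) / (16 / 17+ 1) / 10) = -612 / 7315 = -0.08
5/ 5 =1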